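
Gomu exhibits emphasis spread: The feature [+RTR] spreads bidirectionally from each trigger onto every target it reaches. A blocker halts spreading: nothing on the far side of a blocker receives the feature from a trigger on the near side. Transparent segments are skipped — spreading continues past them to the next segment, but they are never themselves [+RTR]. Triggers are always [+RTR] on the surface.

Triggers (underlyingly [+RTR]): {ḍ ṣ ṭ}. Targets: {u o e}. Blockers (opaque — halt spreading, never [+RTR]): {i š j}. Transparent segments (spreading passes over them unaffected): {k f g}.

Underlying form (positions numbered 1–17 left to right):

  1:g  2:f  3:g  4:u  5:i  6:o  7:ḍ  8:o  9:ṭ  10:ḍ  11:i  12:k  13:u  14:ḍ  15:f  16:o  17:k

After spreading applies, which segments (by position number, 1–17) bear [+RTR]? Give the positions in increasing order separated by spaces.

From /ḍ/ at 7 rightward: 8 /o/ → [+RTR]; 9 /ṭ/ is itself a trigger — this domain ends here.
From /ḍ/ at 7 leftward: 6 /o/ → [+RTR]; 5 /i/ blocks.
From /ṭ/ at 9 rightward: 10 /ḍ/ is itself a trigger — this domain ends here.
From /ṭ/ at 9 leftward: 8 /o/ → [+RTR]; 7 /ḍ/ is itself a trigger — this domain ends here.
From /ḍ/ at 10 rightward: 11 /i/ blocks.
From /ḍ/ at 10 leftward: 9 /ṭ/ is itself a trigger — this domain ends here.
From /ḍ/ at 14 rightward: 15 /f/ transparent; 16 /o/ → [+RTR]; 17 /k/ transparent; word edge.
From /ḍ/ at 14 leftward: 13 /u/ → [+RTR]; 12 /k/ transparent; 11 /i/ blocks.
Target with no active source: position 4 stays [-emphatic].

6 7 8 9 10 13 14 16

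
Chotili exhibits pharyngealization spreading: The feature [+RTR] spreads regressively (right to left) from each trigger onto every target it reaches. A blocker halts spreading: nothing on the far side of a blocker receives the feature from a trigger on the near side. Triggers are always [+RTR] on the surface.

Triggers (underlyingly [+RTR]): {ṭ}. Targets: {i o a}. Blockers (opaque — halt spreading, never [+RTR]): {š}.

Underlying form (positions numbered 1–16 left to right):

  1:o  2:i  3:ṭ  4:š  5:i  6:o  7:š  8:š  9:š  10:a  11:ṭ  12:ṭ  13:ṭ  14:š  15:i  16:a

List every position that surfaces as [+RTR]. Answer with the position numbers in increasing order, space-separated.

From /ṭ/ at 3 leftward: 2 /i/ → [+RTR]; 1 /o/ → [+RTR]; word edge.
From /ṭ/ at 11 leftward: 10 /a/ → [+RTR]; 9 /š/ blocks.
From /ṭ/ at 12 leftward: 11 /ṭ/ is itself a trigger — this domain ends here.
From /ṭ/ at 13 leftward: 12 /ṭ/ is itself a trigger — this domain ends here.
Targets with no active source: positions 5 6 15 16 stay [-emphatic].

1 2 3 10 11 12 13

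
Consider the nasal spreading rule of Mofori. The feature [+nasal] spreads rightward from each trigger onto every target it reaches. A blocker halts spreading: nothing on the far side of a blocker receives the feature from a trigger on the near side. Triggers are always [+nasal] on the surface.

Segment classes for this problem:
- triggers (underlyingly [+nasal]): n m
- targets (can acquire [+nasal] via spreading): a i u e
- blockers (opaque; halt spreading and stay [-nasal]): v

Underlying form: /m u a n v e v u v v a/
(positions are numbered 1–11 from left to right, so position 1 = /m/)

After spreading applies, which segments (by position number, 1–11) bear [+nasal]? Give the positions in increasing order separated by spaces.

1 2 3 4

From /m/ at 1 rightward: 2 /u/ → [+nasal]; 3 /a/ → [+nasal]; 4 /n/ is itself a trigger — this domain ends here.
From /n/ at 4 rightward: 5 /v/ blocks.
Targets with no active source: positions 6 8 11 stay [-nasal].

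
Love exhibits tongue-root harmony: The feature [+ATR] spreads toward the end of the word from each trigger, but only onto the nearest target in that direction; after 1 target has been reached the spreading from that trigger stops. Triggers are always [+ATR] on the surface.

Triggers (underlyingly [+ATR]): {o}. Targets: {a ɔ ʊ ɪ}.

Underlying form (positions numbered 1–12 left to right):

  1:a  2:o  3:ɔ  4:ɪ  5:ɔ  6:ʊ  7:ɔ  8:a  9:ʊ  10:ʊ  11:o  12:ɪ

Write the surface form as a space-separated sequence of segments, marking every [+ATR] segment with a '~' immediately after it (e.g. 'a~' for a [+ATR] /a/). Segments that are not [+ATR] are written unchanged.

From /o/ at 2 rightward: 3 /ɔ/ → [+ATR]; bound reached.
From /o/ at 11 rightward: 12 /ɪ/ → [+ATR]; bound reached.
Targets with no active source: positions 1 4 5 6 7 8 9 10 stay [-ATR].
[+ATR] positions on the surface: 2 3 11 12.

a o~ ɔ~ ɪ ɔ ʊ ɔ a ʊ ʊ o~ ɪ~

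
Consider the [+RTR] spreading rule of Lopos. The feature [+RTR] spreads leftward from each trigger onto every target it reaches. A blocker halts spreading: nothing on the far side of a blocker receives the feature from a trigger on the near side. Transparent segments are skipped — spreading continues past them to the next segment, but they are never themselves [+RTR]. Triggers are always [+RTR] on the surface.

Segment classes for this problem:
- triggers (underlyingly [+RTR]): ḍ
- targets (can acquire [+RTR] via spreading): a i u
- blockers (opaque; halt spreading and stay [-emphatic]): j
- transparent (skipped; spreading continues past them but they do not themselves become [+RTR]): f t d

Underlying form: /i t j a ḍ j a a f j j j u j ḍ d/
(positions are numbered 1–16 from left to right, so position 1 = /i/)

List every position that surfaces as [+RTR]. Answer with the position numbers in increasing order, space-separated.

From /ḍ/ at 5 leftward: 4 /a/ → [+RTR]; 3 /j/ blocks.
From /ḍ/ at 15 leftward: 14 /j/ blocks.
Targets with no active source: positions 1 7 8 13 stay [-emphatic].

4 5 15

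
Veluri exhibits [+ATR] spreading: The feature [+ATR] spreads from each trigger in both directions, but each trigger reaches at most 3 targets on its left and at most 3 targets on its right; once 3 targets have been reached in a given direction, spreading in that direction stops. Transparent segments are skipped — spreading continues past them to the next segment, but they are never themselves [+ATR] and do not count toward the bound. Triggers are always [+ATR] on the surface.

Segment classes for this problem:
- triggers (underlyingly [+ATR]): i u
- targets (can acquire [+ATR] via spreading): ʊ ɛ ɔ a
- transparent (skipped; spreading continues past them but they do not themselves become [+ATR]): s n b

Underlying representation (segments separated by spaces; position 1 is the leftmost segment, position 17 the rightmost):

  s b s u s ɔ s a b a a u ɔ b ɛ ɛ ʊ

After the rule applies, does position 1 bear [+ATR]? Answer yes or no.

From /u/ at 4 rightward: 5 /s/ transparent; 6 /ɔ/ → [+ATR]; 7 /s/ transparent; 8 /a/ → [+ATR]; 9 /b/ transparent; 10 /a/ → [+ATR]; bound reached.
From /u/ at 4 leftward: 3 /s/ transparent; 2 /b/ transparent; 1 /s/ transparent; word edge.
From /u/ at 12 rightward: 13 /ɔ/ → [+ATR]; 14 /b/ transparent; 15 /ɛ/ → [+ATR]; 16 /ɛ/ → [+ATR]; bound reached.
From /u/ at 12 leftward: 11 /a/ → [+ATR]; 10 /a/ → [+ATR]; 9 /b/ transparent; 8 /a/ → [+ATR]; bound reached.
Target with no active source: position 17 stays [-ATR].
[+ATR] positions on the surface: 4 6 8 10 11 12 13 15 16.

no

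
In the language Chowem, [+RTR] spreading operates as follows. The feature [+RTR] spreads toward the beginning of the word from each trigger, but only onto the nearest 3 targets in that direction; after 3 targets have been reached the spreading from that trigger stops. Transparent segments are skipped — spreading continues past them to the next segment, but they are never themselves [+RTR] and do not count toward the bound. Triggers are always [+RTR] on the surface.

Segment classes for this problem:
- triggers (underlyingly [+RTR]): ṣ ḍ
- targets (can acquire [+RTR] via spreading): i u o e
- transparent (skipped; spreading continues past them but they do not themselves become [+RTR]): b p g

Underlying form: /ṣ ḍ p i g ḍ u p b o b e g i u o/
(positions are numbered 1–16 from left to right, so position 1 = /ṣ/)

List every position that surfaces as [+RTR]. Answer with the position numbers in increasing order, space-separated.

From /ṣ/ at 1 leftward: word edge.
From /ḍ/ at 2 leftward: 1 /ṣ/ is itself a trigger — this domain ends here.
From /ḍ/ at 6 leftward: 5 /g/ transparent; 4 /i/ → [+RTR]; 3 /p/ transparent; 2 /ḍ/ is itself a trigger — this domain ends here.
Targets with no active source: positions 7 10 12 14 15 16 stay [-emphatic].

1 2 4 6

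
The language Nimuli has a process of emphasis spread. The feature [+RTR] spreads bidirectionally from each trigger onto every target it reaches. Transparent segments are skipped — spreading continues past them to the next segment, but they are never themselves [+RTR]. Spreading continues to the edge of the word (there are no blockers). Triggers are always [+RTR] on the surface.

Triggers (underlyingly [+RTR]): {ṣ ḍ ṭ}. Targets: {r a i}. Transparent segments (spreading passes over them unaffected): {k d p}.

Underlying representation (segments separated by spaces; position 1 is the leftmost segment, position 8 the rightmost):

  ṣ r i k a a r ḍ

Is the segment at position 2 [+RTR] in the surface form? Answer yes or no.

From /ṣ/ at 1 rightward: 2 /r/ → [+RTR]; 3 /i/ → [+RTR]; 4 /k/ transparent; 5 /a/ → [+RTR]; 6 /a/ → [+RTR]; 7 /r/ → [+RTR]; 8 /ḍ/ is itself a trigger — this domain ends here.
From /ṣ/ at 1 leftward: word edge.
From /ḍ/ at 8 rightward: word edge.
From /ḍ/ at 8 leftward: 7 /r/ → [+RTR]; 6 /a/ → [+RTR]; 5 /a/ → [+RTR]; 4 /k/ transparent; 3 /i/ → [+RTR]; 2 /r/ → [+RTR]; 1 /ṣ/ is itself a trigger — this domain ends here.
[+RTR] positions on the surface: 1 2 3 5 6 7 8.

yes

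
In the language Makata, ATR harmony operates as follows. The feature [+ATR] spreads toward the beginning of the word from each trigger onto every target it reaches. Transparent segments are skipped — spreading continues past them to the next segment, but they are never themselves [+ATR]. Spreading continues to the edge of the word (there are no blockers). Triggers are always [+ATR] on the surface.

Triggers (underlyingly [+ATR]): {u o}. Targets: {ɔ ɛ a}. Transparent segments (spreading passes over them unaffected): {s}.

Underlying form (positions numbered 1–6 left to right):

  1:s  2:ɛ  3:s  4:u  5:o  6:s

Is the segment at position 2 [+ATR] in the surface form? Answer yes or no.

yes

From /u/ at 4 leftward: 3 /s/ transparent; 2 /ɛ/ → [+ATR]; 1 /s/ transparent; word edge.
From /o/ at 5 leftward: 4 /u/ is itself a trigger — this domain ends here.
[+ATR] positions on the surface: 2 4 5.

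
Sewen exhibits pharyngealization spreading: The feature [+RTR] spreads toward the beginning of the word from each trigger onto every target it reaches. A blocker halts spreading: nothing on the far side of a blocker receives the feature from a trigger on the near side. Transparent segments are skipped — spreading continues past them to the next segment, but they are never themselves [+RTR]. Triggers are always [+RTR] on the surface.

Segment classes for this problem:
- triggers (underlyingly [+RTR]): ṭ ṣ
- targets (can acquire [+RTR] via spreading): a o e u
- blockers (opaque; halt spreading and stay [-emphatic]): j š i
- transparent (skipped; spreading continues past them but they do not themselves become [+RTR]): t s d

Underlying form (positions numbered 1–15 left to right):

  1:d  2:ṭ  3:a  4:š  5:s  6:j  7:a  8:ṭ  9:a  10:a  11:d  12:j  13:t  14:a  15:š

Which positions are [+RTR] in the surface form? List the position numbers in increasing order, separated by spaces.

2 7 8

From /ṭ/ at 2 leftward: 1 /d/ transparent; word edge.
From /ṭ/ at 8 leftward: 7 /a/ → [+RTR]; 6 /j/ blocks.
Targets with no active source: positions 3 9 10 14 stay [-emphatic].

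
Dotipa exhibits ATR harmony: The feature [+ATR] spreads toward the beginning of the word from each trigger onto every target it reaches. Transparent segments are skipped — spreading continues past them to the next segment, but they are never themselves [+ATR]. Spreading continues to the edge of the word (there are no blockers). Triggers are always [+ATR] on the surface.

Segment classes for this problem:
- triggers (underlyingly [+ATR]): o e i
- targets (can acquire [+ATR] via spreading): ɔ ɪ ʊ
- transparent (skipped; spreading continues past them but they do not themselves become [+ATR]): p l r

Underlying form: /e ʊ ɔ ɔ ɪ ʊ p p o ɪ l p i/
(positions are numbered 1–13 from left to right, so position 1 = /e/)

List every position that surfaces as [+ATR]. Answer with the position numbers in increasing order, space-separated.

1 2 3 4 5 6 9 10 13

From /e/ at 1 leftward: word edge.
From /o/ at 9 leftward: 8 /p/ transparent; 7 /p/ transparent; 6 /ʊ/ → [+ATR]; 5 /ɪ/ → [+ATR]; 4 /ɔ/ → [+ATR]; 3 /ɔ/ → [+ATR]; 2 /ʊ/ → [+ATR]; 1 /e/ is itself a trigger — this domain ends here.
From /i/ at 13 leftward: 12 /p/ transparent; 11 /l/ transparent; 10 /ɪ/ → [+ATR]; 9 /o/ is itself a trigger — this domain ends here.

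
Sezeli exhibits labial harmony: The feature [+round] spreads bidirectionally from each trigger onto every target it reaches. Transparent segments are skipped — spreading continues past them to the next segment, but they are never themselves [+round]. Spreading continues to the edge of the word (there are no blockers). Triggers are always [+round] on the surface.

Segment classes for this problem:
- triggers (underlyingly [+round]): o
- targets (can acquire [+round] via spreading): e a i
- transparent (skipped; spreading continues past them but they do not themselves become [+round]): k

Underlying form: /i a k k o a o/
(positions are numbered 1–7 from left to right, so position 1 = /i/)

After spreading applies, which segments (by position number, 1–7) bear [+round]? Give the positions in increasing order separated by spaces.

1 2 5 6 7

From /o/ at 5 rightward: 6 /a/ → [+round]; 7 /o/ is itself a trigger — this domain ends here.
From /o/ at 5 leftward: 4 /k/ transparent; 3 /k/ transparent; 2 /a/ → [+round]; 1 /i/ → [+round]; word edge.
From /o/ at 7 rightward: word edge.
From /o/ at 7 leftward: 6 /a/ → [+round]; 5 /o/ is itself a trigger — this domain ends here.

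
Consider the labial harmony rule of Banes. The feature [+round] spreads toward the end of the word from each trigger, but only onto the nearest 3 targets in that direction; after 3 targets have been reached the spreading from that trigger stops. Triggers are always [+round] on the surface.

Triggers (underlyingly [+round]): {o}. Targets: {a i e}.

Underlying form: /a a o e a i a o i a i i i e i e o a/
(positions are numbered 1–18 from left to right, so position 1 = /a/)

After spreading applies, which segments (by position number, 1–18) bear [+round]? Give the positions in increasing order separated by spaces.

From /o/ at 3 rightward: 4 /e/ → [+round]; 5 /a/ → [+round]; 6 /i/ → [+round]; bound reached.
From /o/ at 8 rightward: 9 /i/ → [+round]; 10 /a/ → [+round]; 11 /i/ → [+round]; bound reached.
From /o/ at 17 rightward: 18 /a/ → [+round]; word edge.
Targets with no active source: positions 1 2 7 12 13 14 15 16 stay [-round].

3 4 5 6 8 9 10 11 17 18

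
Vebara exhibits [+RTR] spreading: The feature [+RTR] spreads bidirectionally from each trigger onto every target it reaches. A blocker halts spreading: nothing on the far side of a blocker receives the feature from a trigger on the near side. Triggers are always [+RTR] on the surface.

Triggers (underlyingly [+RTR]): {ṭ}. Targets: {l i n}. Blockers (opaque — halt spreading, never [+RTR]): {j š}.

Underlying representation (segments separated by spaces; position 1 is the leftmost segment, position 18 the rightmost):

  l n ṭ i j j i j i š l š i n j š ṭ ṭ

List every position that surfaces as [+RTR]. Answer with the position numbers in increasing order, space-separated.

From /ṭ/ at 3 rightward: 4 /i/ → [+RTR]; 5 /j/ blocks.
From /ṭ/ at 3 leftward: 2 /n/ → [+RTR]; 1 /l/ → [+RTR]; word edge.
From /ṭ/ at 17 rightward: 18 /ṭ/ is itself a trigger — this domain ends here.
From /ṭ/ at 17 leftward: 16 /š/ blocks.
From /ṭ/ at 18 rightward: word edge.
From /ṭ/ at 18 leftward: 17 /ṭ/ is itself a trigger — this domain ends here.
Targets with no active source: positions 7 9 11 13 14 stay [-emphatic].

1 2 3 4 17 18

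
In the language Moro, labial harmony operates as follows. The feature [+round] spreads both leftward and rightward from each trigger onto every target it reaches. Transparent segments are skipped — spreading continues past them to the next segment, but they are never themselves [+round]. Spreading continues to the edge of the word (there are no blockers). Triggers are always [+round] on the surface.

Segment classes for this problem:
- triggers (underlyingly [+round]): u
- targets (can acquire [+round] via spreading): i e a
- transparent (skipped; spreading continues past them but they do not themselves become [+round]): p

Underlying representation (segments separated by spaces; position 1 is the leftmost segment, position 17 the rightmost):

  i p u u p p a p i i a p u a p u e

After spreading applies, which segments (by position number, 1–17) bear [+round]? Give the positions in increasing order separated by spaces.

From /u/ at 3 rightward: 4 /u/ is itself a trigger — this domain ends here.
From /u/ at 3 leftward: 2 /p/ transparent; 1 /i/ → [+round]; word edge.
From /u/ at 4 rightward: 5 /p/ transparent; 6 /p/ transparent; 7 /a/ → [+round]; 8 /p/ transparent; 9 /i/ → [+round]; 10 /i/ → [+round]; 11 /a/ → [+round]; 12 /p/ transparent; 13 /u/ is itself a trigger — this domain ends here.
From /u/ at 4 leftward: 3 /u/ is itself a trigger — this domain ends here.
From /u/ at 13 rightward: 14 /a/ → [+round]; 15 /p/ transparent; 16 /u/ is itself a trigger — this domain ends here.
From /u/ at 13 leftward: 12 /p/ transparent; 11 /a/ → [+round]; 10 /i/ → [+round]; 9 /i/ → [+round]; 8 /p/ transparent; 7 /a/ → [+round]; 6 /p/ transparent; 5 /p/ transparent; 4 /u/ is itself a trigger — this domain ends here.
From /u/ at 16 rightward: 17 /e/ → [+round]; word edge.
From /u/ at 16 leftward: 15 /p/ transparent; 14 /a/ → [+round]; 13 /u/ is itself a trigger — this domain ends here.

1 3 4 7 9 10 11 13 14 16 17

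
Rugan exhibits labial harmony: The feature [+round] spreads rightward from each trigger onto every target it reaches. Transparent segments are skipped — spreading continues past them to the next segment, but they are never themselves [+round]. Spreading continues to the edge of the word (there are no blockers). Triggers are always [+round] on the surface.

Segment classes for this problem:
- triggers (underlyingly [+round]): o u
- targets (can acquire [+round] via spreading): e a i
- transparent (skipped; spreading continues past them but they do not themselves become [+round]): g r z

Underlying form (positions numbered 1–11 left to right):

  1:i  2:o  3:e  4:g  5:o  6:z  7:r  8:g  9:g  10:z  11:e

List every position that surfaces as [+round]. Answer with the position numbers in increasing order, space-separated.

2 3 5 11

From /o/ at 2 rightward: 3 /e/ → [+round]; 4 /g/ transparent; 5 /o/ is itself a trigger — this domain ends here.
From /o/ at 5 rightward: 6 /z/ transparent; 7 /r/ transparent; 8 /g/ transparent; 9 /g/ transparent; 10 /z/ transparent; 11 /e/ → [+round]; word edge.
Target with no active source: position 1 stays [-round].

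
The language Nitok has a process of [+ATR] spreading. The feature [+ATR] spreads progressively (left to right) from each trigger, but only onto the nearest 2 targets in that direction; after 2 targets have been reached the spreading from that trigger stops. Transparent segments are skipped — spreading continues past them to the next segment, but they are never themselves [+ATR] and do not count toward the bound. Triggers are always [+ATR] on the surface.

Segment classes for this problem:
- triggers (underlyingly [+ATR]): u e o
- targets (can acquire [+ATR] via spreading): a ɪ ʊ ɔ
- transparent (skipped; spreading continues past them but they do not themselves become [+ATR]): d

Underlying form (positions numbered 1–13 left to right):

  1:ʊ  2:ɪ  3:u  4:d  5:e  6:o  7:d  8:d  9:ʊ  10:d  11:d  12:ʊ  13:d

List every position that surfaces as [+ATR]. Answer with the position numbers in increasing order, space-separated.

3 5 6 9 12

From /u/ at 3 rightward: 4 /d/ transparent; 5 /e/ is itself a trigger — this domain ends here.
From /e/ at 5 rightward: 6 /o/ is itself a trigger — this domain ends here.
From /o/ at 6 rightward: 7 /d/ transparent; 8 /d/ transparent; 9 /ʊ/ → [+ATR]; 10 /d/ transparent; 11 /d/ transparent; 12 /ʊ/ → [+ATR]; bound reached.
Targets with no active source: positions 1 2 stay [-ATR].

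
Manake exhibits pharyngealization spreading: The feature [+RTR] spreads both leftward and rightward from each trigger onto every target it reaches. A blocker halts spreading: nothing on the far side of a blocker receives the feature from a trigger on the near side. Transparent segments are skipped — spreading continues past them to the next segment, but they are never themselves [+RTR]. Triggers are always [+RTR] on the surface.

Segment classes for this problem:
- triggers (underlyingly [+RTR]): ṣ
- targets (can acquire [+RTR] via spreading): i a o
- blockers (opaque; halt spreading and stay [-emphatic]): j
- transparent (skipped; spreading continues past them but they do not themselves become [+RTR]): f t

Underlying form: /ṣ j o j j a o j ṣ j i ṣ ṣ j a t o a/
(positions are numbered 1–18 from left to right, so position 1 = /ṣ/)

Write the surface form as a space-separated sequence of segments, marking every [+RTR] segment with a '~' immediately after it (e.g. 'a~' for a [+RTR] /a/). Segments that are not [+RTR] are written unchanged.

From /ṣ/ at 1 rightward: 2 /j/ blocks.
From /ṣ/ at 1 leftward: word edge.
From /ṣ/ at 9 rightward: 10 /j/ blocks.
From /ṣ/ at 9 leftward: 8 /j/ blocks.
From /ṣ/ at 12 rightward: 13 /ṣ/ is itself a trigger — this domain ends here.
From /ṣ/ at 12 leftward: 11 /i/ → [+RTR]; 10 /j/ blocks.
From /ṣ/ at 13 rightward: 14 /j/ blocks.
From /ṣ/ at 13 leftward: 12 /ṣ/ is itself a trigger — this domain ends here.
Targets with no active source: positions 3 6 7 15 17 18 stay [-emphatic].
[+RTR] positions on the surface: 1 9 11 12 13.

ṣ~ j o j j a o j ṣ~ j i~ ṣ~ ṣ~ j a t o a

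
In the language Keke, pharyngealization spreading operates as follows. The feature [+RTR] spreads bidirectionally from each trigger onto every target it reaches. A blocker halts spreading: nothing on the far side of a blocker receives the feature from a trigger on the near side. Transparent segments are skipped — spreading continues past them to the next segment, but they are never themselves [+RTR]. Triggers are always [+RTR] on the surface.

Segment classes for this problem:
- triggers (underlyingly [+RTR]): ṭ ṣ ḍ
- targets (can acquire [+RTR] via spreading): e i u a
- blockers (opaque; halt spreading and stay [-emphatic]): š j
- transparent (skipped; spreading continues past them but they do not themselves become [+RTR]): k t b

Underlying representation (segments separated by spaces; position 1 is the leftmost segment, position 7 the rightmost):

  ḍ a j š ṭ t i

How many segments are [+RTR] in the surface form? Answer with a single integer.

4

From /ḍ/ at 1 rightward: 2 /a/ → [+RTR]; 3 /j/ blocks.
From /ḍ/ at 1 leftward: word edge.
From /ṭ/ at 5 rightward: 6 /t/ transparent; 7 /i/ → [+RTR]; word edge.
From /ṭ/ at 5 leftward: 4 /š/ blocks.
[+RTR] positions on the surface: 1 2 5 7.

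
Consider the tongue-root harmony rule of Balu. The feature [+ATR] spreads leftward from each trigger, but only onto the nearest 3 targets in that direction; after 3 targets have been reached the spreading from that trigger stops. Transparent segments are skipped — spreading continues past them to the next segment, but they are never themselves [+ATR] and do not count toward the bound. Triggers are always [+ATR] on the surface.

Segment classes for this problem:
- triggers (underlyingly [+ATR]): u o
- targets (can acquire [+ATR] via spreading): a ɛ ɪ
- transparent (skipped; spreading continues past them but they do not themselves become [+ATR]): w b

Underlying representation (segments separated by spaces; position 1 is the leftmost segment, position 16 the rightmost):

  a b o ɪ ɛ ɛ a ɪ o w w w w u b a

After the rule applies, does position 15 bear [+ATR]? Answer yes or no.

no

From /o/ at 3 leftward: 2 /b/ transparent; 1 /a/ → [+ATR]; word edge.
From /o/ at 9 leftward: 8 /ɪ/ → [+ATR]; 7 /a/ → [+ATR]; 6 /ɛ/ → [+ATR]; bound reached.
From /u/ at 14 leftward: 13 /w/ transparent; 12 /w/ transparent; 11 /w/ transparent; 10 /w/ transparent; 9 /o/ is itself a trigger — this domain ends here.
Targets with no active source: positions 4 5 16 stay [-ATR].
[+ATR] positions on the surface: 1 3 6 7 8 9 14.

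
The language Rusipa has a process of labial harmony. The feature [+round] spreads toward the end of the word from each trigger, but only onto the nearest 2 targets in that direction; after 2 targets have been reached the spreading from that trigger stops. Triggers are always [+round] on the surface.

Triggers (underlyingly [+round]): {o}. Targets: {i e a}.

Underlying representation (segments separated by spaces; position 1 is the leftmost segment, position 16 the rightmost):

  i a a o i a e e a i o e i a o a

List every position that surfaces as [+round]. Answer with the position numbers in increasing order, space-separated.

From /o/ at 4 rightward: 5 /i/ → [+round]; 6 /a/ → [+round]; bound reached.
From /o/ at 11 rightward: 12 /e/ → [+round]; 13 /i/ → [+round]; bound reached.
From /o/ at 15 rightward: 16 /a/ → [+round]; word edge.
Targets with no active source: positions 1 2 3 7 8 9 10 14 stay [-round].

4 5 6 11 12 13 15 16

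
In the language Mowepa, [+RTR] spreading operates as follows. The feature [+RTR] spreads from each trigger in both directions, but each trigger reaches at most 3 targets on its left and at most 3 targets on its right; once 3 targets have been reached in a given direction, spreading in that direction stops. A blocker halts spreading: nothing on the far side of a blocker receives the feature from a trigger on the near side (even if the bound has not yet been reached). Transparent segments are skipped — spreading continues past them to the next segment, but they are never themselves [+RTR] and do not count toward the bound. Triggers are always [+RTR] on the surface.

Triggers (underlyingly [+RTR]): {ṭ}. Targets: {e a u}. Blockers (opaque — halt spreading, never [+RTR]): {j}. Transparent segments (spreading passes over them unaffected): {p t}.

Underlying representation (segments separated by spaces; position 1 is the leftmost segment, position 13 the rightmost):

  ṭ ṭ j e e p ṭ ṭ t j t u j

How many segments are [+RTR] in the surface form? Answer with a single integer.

6

From /ṭ/ at 1 rightward: 2 /ṭ/ is itself a trigger — this domain ends here.
From /ṭ/ at 1 leftward: word edge.
From /ṭ/ at 2 rightward: 3 /j/ blocks.
From /ṭ/ at 2 leftward: 1 /ṭ/ is itself a trigger — this domain ends here.
From /ṭ/ at 7 rightward: 8 /ṭ/ is itself a trigger — this domain ends here.
From /ṭ/ at 7 leftward: 6 /p/ transparent; 5 /e/ → [+RTR]; 4 /e/ → [+RTR]; 3 /j/ blocks.
From /ṭ/ at 8 rightward: 9 /t/ transparent; 10 /j/ blocks.
From /ṭ/ at 8 leftward: 7 /ṭ/ is itself a trigger — this domain ends here.
Target with no active source: position 12 stays [-emphatic].
[+RTR] positions on the surface: 1 2 4 5 7 8.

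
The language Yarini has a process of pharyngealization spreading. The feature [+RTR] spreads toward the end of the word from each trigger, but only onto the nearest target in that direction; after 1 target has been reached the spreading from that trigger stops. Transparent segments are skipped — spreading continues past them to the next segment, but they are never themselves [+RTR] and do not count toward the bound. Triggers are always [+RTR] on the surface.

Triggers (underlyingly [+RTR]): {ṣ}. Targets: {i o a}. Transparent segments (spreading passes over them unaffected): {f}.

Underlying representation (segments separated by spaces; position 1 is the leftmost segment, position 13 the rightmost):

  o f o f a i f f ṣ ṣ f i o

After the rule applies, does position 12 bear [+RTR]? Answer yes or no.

yes

From /ṣ/ at 9 rightward: 10 /ṣ/ is itself a trigger — this domain ends here.
From /ṣ/ at 10 rightward: 11 /f/ transparent; 12 /i/ → [+RTR]; bound reached.
Targets with no active source: positions 1 3 5 6 13 stay [-emphatic].
[+RTR] positions on the surface: 9 10 12.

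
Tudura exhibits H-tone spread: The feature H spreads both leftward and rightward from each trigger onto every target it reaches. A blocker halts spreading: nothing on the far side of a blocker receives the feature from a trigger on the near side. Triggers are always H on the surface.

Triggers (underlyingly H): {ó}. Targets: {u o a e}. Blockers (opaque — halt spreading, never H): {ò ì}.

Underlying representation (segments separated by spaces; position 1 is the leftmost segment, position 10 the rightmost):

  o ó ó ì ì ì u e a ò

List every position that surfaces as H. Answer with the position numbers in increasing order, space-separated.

1 2 3

From /ó/ at 2 rightward: 3 /ó/ is itself a trigger — this domain ends here.
From /ó/ at 2 leftward: 1 /o/ → H; word edge.
From /ó/ at 3 rightward: 4 /ì/ blocks.
From /ó/ at 3 leftward: 2 /ó/ is itself a trigger — this domain ends here.
Targets with no active source: positions 7 8 9 stay [-high tone].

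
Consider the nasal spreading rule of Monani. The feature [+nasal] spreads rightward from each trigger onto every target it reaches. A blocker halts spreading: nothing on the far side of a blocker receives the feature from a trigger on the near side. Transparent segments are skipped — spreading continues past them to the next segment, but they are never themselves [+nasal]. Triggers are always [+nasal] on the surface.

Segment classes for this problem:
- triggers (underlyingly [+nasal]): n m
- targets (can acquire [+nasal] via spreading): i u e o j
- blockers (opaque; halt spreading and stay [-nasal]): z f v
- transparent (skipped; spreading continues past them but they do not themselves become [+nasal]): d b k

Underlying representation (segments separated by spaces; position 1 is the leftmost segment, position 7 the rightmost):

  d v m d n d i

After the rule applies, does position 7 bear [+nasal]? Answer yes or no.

From /m/ at 3 rightward: 4 /d/ transparent; 5 /n/ is itself a trigger — this domain ends here.
From /n/ at 5 rightward: 6 /d/ transparent; 7 /i/ → [+nasal]; word edge.
[+nasal] positions on the surface: 3 5 7.

yes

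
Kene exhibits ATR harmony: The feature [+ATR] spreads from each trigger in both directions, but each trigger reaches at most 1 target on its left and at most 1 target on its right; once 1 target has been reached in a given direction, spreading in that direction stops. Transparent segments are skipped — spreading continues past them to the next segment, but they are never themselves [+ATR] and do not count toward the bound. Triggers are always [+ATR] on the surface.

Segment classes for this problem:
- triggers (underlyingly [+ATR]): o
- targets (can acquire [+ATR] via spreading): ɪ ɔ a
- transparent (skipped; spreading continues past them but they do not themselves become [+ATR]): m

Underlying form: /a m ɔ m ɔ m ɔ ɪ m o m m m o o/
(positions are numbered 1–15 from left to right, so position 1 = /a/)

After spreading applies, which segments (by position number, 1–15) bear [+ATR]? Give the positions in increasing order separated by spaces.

8 10 14 15

From /o/ at 10 rightward: 11 /m/ transparent; 12 /m/ transparent; 13 /m/ transparent; 14 /o/ is itself a trigger — this domain ends here.
From /o/ at 10 leftward: 9 /m/ transparent; 8 /ɪ/ → [+ATR]; bound reached.
From /o/ at 14 rightward: 15 /o/ is itself a trigger — this domain ends here.
From /o/ at 14 leftward: 13 /m/ transparent; 12 /m/ transparent; 11 /m/ transparent; 10 /o/ is itself a trigger — this domain ends here.
From /o/ at 15 rightward: word edge.
From /o/ at 15 leftward: 14 /o/ is itself a trigger — this domain ends here.
Targets with no active source: positions 1 3 5 7 stay [-ATR].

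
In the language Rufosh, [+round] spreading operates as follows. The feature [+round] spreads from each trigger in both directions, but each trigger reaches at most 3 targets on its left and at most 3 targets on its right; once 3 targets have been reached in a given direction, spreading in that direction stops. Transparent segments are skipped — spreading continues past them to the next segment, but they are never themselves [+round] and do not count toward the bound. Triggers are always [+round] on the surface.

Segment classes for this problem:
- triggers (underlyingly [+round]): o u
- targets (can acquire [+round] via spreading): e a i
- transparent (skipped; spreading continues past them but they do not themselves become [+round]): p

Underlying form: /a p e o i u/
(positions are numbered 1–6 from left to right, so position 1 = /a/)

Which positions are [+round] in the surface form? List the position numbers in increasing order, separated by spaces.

1 3 4 5 6

From /o/ at 4 rightward: 5 /i/ → [+round]; 6 /u/ is itself a trigger — this domain ends here.
From /o/ at 4 leftward: 3 /e/ → [+round]; 2 /p/ transparent; 1 /a/ → [+round]; word edge.
From /u/ at 6 rightward: word edge.
From /u/ at 6 leftward: 5 /i/ → [+round]; 4 /o/ is itself a trigger — this domain ends here.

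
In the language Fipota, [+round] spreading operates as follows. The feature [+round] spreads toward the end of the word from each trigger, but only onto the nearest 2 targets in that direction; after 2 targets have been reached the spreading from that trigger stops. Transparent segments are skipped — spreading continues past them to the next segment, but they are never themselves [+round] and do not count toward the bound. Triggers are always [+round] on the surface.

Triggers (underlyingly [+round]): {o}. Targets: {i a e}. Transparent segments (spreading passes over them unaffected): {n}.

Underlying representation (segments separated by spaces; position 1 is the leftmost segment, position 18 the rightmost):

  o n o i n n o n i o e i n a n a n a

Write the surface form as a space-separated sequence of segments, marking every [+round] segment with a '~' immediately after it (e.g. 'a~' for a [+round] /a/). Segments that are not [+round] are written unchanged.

From /o/ at 1 rightward: 2 /n/ transparent; 3 /o/ is itself a trigger — this domain ends here.
From /o/ at 3 rightward: 4 /i/ → [+round]; 5 /n/ transparent; 6 /n/ transparent; 7 /o/ is itself a trigger — this domain ends here.
From /o/ at 7 rightward: 8 /n/ transparent; 9 /i/ → [+round]; 10 /o/ is itself a trigger — this domain ends here.
From /o/ at 10 rightward: 11 /e/ → [+round]; 12 /i/ → [+round]; bound reached.
Targets with no active source: positions 14 16 18 stay [-round].
[+round] positions on the surface: 1 3 4 7 9 10 11 12.

o~ n o~ i~ n n o~ n i~ o~ e~ i~ n a n a n a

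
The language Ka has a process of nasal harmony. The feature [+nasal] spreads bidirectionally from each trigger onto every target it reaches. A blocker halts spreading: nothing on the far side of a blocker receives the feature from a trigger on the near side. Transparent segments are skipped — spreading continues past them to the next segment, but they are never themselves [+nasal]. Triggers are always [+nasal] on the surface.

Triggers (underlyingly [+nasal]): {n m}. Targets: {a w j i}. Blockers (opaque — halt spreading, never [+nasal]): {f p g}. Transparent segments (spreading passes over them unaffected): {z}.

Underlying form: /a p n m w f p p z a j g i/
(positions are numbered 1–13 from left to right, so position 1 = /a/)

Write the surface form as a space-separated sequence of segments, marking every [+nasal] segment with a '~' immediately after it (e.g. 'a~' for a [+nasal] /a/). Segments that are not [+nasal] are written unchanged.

a p n~ m~ w~ f p p z a j g i

From /n/ at 3 rightward: 4 /m/ is itself a trigger — this domain ends here.
From /n/ at 3 leftward: 2 /p/ blocks.
From /m/ at 4 rightward: 5 /w/ → [+nasal]; 6 /f/ blocks.
From /m/ at 4 leftward: 3 /n/ is itself a trigger — this domain ends here.
Targets with no active source: positions 1 10 11 13 stay [-nasal].
[+nasal] positions on the surface: 3 4 5.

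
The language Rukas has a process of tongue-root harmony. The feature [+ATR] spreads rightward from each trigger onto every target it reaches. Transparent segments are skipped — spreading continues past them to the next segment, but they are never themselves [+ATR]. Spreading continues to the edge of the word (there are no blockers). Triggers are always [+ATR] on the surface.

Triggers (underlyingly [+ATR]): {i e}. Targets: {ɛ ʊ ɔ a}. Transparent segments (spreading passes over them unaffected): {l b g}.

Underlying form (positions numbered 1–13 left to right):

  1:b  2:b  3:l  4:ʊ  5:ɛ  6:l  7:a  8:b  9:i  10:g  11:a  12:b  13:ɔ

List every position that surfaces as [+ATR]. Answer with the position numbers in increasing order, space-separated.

From /i/ at 9 rightward: 10 /g/ transparent; 11 /a/ → [+ATR]; 12 /b/ transparent; 13 /ɔ/ → [+ATR]; word edge.
Targets with no active source: positions 4 5 7 stay [-ATR].

9 11 13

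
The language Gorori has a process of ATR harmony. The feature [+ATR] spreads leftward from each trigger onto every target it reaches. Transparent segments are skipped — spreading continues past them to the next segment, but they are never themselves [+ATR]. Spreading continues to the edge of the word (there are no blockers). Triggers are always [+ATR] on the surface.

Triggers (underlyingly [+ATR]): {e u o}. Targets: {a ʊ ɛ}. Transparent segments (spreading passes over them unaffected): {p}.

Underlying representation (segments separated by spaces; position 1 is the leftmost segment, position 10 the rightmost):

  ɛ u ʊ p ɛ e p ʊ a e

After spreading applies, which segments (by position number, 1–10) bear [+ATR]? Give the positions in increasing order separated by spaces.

From /u/ at 2 leftward: 1 /ɛ/ → [+ATR]; word edge.
From /e/ at 6 leftward: 5 /ɛ/ → [+ATR]; 4 /p/ transparent; 3 /ʊ/ → [+ATR]; 2 /u/ is itself a trigger — this domain ends here.
From /e/ at 10 leftward: 9 /a/ → [+ATR]; 8 /ʊ/ → [+ATR]; 7 /p/ transparent; 6 /e/ is itself a trigger — this domain ends here.

1 2 3 5 6 8 9 10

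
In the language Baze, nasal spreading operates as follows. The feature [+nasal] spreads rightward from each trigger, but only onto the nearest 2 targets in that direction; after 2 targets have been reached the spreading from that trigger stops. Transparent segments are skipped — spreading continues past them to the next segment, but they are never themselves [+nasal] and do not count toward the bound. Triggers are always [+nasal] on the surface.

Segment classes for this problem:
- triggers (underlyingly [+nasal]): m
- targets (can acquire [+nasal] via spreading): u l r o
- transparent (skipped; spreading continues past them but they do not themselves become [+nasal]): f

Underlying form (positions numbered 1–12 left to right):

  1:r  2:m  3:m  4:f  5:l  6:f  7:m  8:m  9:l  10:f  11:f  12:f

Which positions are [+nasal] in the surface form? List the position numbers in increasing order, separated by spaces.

2 3 5 7 8 9

From /m/ at 2 rightward: 3 /m/ is itself a trigger — this domain ends here.
From /m/ at 3 rightward: 4 /f/ transparent; 5 /l/ → [+nasal]; 6 /f/ transparent; 7 /m/ is itself a trigger — this domain ends here.
From /m/ at 7 rightward: 8 /m/ is itself a trigger — this domain ends here.
From /m/ at 8 rightward: 9 /l/ → [+nasal]; 10 /f/ transparent; 11 /f/ transparent; 12 /f/ transparent; word edge.
Target with no active source: position 1 stays [-nasal].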